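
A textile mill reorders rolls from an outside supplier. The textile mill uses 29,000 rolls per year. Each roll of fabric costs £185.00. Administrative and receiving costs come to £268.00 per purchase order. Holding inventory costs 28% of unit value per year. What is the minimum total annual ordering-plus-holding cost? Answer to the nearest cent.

Holding cost H = 0.28 × £185.00 = £51.8000 per unit per year.
The optimal lot size = √(2DS/H) = √(2 × 29,000 × 268 / 51.8) ≈ 547.79.
At the optimum the two cost components are equal, so total cost = 2·(Q*/2)H = Q*·H.
Minimum total = √(2DSH) = √(2 × 29,000 × 268 × 51.8) ≈ 28375.680.

TC* ≈ £28,375.68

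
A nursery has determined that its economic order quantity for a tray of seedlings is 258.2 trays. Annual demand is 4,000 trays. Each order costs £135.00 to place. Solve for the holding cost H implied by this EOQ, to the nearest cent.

Invert the EOQ relation Q*² = 2DS/H.
From Q* = √(2DS/H): H = 2DS / Q*² = 2 × 4,000 × 135 / 258.2² = 16.1999.

H ≈ £16.20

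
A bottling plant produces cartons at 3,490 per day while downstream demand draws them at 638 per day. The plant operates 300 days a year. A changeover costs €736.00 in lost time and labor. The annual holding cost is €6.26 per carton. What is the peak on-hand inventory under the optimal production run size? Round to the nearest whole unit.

I_max ≈ 6,065 cartons

Annual demand D = 638 × 300 = 191,400.
Production build-up factor (1 − d/p) = 1 − 638/3,490 = 0.8172.
Q* = √(2DS / (H(1 − d/p))) = √(2 × 191,400 × 736 / (6.26 × 0.8172)).
= √(281,740,800 / 5.1156) ≈ 7421.226.
Maximum inventory = Q*(1 − d/p) = 7421.226 × 0.8172 ≈ 6064.566.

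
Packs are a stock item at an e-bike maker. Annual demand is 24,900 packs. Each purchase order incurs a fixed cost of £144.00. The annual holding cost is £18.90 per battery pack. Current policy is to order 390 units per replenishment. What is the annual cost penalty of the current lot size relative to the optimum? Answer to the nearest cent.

Extra cost ≈ £1,237.37 per year

EOQ = √(2DS/H) = √(2 × 24,900 × 144 / 18.9) ≈ 615.98.
Cost at Q* = (D/Q*)S + (Q*/2)H = √(2DSH) ≈ £11,641.98.
Cost at Q = 390: (24,900/390)×144 + (390/2)×18.9 = £9,193.85 + £3,685.50 = £12,879.35.
Excess = £12,879.35 − £11,641.98 = £1,237.37.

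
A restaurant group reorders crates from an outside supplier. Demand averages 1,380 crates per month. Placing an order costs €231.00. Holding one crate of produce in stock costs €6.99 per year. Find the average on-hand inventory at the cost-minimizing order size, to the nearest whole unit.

Annual demand D = 1,380 × 12 = 16,560.
Q* = √(2DS/H) = √(2 × 16,560 × 231 / 6.99) ≈ 1046.19.
Average inventory = Q*/2 ≈ 1046.19 / 2 = 523.097.

Average inventory ≈ 523 crates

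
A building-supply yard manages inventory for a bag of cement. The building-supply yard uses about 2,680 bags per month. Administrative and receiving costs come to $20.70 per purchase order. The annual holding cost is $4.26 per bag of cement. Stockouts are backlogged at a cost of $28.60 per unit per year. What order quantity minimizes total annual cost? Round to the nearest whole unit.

Annual demand D = 2,680 × 12 = 32,160.
With planned backorders, Q* = √(2DS/H) · √((H+B)/B).
√(2DS/H) = √(2 × 32,160 × 20.7 / 4.26) = 559.054.
√((H+B)/B) = √((4.26+28.6)/28.6) = 1.0719.
Q* ≈ 599.245.

Q* ≈ 599 bags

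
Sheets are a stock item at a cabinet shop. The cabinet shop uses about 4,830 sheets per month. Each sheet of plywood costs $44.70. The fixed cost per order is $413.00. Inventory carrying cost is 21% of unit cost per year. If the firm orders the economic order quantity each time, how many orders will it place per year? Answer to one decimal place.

Annual demand D = 4,830 × 12 = 57,960.
Holding cost H = 0.21 × $44.70 = $9.3870 per unit per year.
EOQ = √(2DS/H) = √(2 × 57,960 × 413 / 9.387) ≈ 2258.35.
Orders per year = D / Q* = 57,960 / 2258.35 ≈ 25.665.

N ≈ 25.7 orders per year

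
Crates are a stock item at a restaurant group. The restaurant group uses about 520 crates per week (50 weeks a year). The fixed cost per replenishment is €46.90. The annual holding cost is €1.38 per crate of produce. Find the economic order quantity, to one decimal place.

Annual demand D = 520 × 50 = 26,000.
EOQ = √(2DS / H) = √(2 × 26,000 × 46.9 / 1.38).
= √(2,438,800 / 1.38) = √1,767,246.3768 ≈ 1329.378.

Q* ≈ 1,329.4 crates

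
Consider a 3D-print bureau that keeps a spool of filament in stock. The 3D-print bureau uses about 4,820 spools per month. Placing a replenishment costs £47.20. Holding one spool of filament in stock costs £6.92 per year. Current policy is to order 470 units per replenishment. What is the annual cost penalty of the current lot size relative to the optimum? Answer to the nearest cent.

Extra cost ≈ £1,287.95 per year

Annual demand D = 4,820 × 12 = 57,840.
EOQ = √(2DS/H) = √(2 × 57,840 × 47.2 / 6.92) ≈ 888.27.
Cost at Q* = (D/Q*)S + (Q*/2)H = √(2DSH) ≈ £6,146.86.
Cost at Q = 470: (57,840/470)×47.2 + (470/2)×6.92 = £5,808.61 + £1,626.20 = £7,434.81.
Excess = £7,434.81 − £6,146.86 = £1,287.95.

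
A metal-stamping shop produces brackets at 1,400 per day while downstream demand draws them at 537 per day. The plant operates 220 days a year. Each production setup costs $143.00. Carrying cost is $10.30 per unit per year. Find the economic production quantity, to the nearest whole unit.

Annual demand D = 537 × 220 = 118,140.
Production build-up factor (1 − d/p) = 1 − 537/1,400 = 0.6164.
Q* = √(2DS / (H(1 − d/p))) = √(2 × 118,140 × 143 / (10.3 × 0.6164)).
= √(33,788,040 / 6.3492) ≈ 2306.861.

Q* ≈ 2,307 brackets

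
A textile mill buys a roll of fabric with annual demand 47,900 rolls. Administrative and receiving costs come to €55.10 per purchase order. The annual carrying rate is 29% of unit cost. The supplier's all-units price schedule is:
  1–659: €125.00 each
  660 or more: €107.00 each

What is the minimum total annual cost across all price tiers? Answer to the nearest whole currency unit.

Holding cost per unit per year at price C is H = 0.29·C.
Candidates are each tier's EOQ (if it falls in that tier) and each price-break quantity.
EOQ at €125.00 = 381.6 (feasible in tier 1): TC = 47,900×€125.00 + (47,900/381.6)×55.1 + (381.6/2)×0.29×€125.00 = €6,001,332.88.
EOQ at €107.00 = 412.4 < 660, so use break Q=660: TC = 47,900×€107.00 + (47,900/660.0)×55.1 + (660.0/2)×0.29×€107.00 = €5,139,538.82.
Lowest total cost among the candidates is at Q = 660.0.

TC* ≈ €5,139,539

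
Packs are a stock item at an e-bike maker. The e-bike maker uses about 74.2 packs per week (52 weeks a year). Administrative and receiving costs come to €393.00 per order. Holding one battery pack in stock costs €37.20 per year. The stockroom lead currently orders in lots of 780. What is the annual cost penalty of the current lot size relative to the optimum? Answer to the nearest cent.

Annual demand D = 74.2 × 52 = 3,858.4.
EOQ = √(2DS/H) = √(2 × 3,858.4 × 393 / 37.2) ≈ 285.52.
Cost at Q* = (D/Q*)S + (Q*/2)H = √(2DSH) ≈ €10,621.51.
Cost at Q = 780: (3,858.4/780)×393 + (780/2)×37.2 = €1,944.04 + €14,508.00 = €16,452.04.
Excess = €16,452.04 − €10,621.51 = €5,830.53.

Extra cost ≈ €5,830.53 per year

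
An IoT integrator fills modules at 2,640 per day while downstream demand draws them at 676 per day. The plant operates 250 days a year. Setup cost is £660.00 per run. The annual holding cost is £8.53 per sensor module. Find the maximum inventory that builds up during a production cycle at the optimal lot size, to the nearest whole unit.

Annual demand D = 676 × 250 = 169,000.
Production build-up factor (1 − d/p) = 1 − 676/2,640 = 0.7439.
Q* = √(2DS / (H(1 − d/p))) = √(2 × 169,000 × 660 / (8.53 × 0.7439)).
= √(223,080,000 / 6.3458) ≈ 5929.076.
Maximum inventory = Q*(1 − d/p) = 5929.076 × 0.7439 ≈ 4410.873.

I_max ≈ 4,411 modules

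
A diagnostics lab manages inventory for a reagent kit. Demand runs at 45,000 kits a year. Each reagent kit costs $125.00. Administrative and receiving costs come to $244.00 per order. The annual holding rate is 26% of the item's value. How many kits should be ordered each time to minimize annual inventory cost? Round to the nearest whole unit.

Q* ≈ 822 kits

Holding cost H = 0.26 × $125.00 = $32.5000 per unit per year.
EOQ = √(2DS / H) = √(2 × 45,000 × 244 / 32.5).
= √(21,960,000 / 32.5) = √675,692.3077 ≈ 822.005.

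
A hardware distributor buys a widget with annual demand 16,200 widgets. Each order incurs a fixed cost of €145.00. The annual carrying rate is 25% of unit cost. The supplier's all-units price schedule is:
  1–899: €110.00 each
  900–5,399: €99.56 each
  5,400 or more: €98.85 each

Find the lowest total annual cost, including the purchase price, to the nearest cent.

Holding cost per unit per year at price C is H = 0.25·C.
Evaluate total cost at each tier's feasible EOQ or, if the EOQ is below the tier, at the tier's minimum quantity.
EOQ at €110.00 = 413.3 (feasible in tier 1): TC = 16,200×€110.00 + (16,200/413.3)×145 + (413.3/2)×0.25×€110.00 = €1,793,366.40.
EOQ at €99.56 = 434.5 < 900, so use break Q=900: TC = 16,200×€99.56 + (16,200/900.0)×145 + (900.0/2)×0.25×€99.56 = €1,626,682.50.
EOQ at €98.85 = 436.0 < 5400, so use break Q=5400: TC = 16,200×€98.85 + (16,200/5400.0)×145 + (5400.0/2)×0.25×€98.85 = €1,668,528.75.
Lowest total cost among the candidates is at Q = 900.0.

TC* ≈ €1,626,682.50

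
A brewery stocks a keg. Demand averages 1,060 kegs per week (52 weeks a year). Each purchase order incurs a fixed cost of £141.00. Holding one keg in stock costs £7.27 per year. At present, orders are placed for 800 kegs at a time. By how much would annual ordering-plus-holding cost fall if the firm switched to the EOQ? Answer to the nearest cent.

Annual demand D = 1,060 × 52 = 55,120.
EOQ = √(2DS/H) = √(2 × 55,120 × 141 / 7.27) ≈ 1462.22.
Cost at Q* = (D/Q*)S + (Q*/2)H = √(2DSH) ≈ £10,630.32.
Cost at Q = 800: (55,120/800)×141 + (800/2)×7.27 = £9,714.90 + £2,908.00 = £12,622.90.
Excess = £12,622.90 − £10,630.32 = £1,992.58.

Extra cost ≈ £1,992.58 per year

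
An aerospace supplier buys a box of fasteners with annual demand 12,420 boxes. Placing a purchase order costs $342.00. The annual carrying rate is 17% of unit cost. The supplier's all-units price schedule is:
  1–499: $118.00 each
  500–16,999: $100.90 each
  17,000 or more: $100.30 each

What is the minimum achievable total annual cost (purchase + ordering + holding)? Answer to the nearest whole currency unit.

Holding cost per unit per year at price C is H = 0.17·C.
Candidates are each tier's EOQ (if it falls in that tier) and each price-break quantity.
Tier 1 ($118.00): EOQ = 650.8 exceeds tier's upper bound 499, so this tier is dominated.
EOQ at $100.90 = 703.8 (feasible in tier 2): TC = 12,420×$100.90 + (12,420/703.8)×342 + (703.8/2)×0.17×$100.90 = $1,265,249.43.
EOQ at $100.30 = 705.9 < 17000, so use break Q=17000: TC = 12,420×$100.30 + (12,420/17000.0)×342 + (17000.0/2)×0.17×$100.30 = $1,390,909.36.
Lowest total cost among the candidates is at Q = 703.8.

TC* ≈ $1,265,249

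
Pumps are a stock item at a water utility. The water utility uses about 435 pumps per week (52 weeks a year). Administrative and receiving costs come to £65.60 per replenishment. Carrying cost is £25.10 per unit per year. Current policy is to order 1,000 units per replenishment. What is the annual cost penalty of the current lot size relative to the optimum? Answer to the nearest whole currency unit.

Annual demand D = 435 × 52 = 22,620.
EOQ = √(2DS/H) = √(2 × 22,620 × 65.6 / 25.1) ≈ 343.86.
Cost at Q* = (D/Q*)S + (Q*/2)H = √(2DSH) ≈ £8,630.78.
Cost at Q = 1,000: (22,620/1,000)×65.6 + (1,000/2)×25.1 = £1,483.87 + £12,550.00 = £14,033.87.
Excess = £14,033.87 − £8,630.78 = £5,403.09.

Extra cost ≈ £5,403 per year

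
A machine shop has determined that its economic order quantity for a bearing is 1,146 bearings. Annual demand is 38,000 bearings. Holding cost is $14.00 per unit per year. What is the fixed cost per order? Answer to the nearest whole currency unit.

S ≈ $242

The basic EOQ model gives Q* = √(2DS/H); rearrange for the unknown.
From Q* = √(2DS/H): S = Q*²H / (2D) = 1,146² × 14 / (2 × 38,000) = 241.9266.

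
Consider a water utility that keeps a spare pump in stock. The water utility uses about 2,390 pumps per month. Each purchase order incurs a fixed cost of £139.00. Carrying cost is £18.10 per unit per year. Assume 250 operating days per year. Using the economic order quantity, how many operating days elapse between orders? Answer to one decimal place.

Annual demand D = 2,390 × 12 = 28,680.
Q* = √(2DS/H) = √(2 × 28,680 × 139 / 18.1) ≈ 663.70.
Cycle time = Q*/D × 250 = 663.70 / 28,680 × 250 ≈ 5.785 days.

T ≈ 5.8 days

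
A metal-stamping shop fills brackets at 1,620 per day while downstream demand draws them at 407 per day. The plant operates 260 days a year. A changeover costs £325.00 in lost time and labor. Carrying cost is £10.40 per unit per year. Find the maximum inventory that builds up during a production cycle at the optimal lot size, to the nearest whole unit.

Annual demand D = 407 × 260 = 105,820.
Production build-up factor (1 − d/p) = 1 − 407/1,620 = 0.7488.
Q* = √(2DS / (H(1 − d/p))) = √(2 × 105,820 × 325 / (10.4 × 0.7488)).
= √(68,783,000 / 7.7872) ≈ 2972.015.
Maximum inventory = Q*(1 − d/p) = 2972.015 × 0.7488 ≈ 2225.342.

I_max ≈ 2,225 brackets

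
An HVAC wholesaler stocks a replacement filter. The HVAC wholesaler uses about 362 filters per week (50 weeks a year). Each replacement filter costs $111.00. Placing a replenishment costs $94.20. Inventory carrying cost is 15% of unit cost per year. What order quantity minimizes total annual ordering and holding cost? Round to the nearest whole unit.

Annual demand D = 362 × 50 = 18,100.
Holding cost H = 0.15 × $111.00 = $16.6500 per unit per year.
EOQ = √(2DS / H) = √(2 × 18,100 × 94.2 / 16.65).
= √(3,410,040 / 16.65) = √204,807.2072 ≈ 452.556.

Q* ≈ 453 filters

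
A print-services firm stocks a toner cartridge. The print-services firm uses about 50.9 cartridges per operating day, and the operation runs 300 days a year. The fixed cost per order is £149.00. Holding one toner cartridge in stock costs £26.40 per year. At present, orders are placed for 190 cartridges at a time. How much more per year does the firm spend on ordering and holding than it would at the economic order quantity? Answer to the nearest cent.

Annual demand D = 50.9 × 300 = 15,270.
EOQ = √(2DS/H) = √(2 × 15,270 × 149 / 26.4) ≈ 415.17.
Cost at Q* = (D/Q*)S + (Q*/2)H = √(2DSH) ≈ £10,960.48.
Cost at Q = 190: (15,270/190)×149 + (190/2)×26.4 = £11,974.89 + £2,508.00 = £14,482.89.
Excess = £14,482.89 − £10,960.48 = £3,522.41.

Extra cost ≈ £3,522.41 per year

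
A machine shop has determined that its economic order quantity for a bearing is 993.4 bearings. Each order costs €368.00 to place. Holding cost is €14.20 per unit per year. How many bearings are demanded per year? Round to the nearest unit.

D ≈ 19,040 bearings per year

Squaring Q* = √(2DS/H) gives Q*² = 2DS/H.
From Q* = √(2DS/H): D = Q*²H / (2S) = 993.4² × 14.2 / (2 × 368) = 19039.645.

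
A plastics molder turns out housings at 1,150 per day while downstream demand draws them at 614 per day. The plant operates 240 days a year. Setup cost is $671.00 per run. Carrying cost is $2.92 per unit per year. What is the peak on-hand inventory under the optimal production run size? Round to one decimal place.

Annual demand D = 614 × 240 = 147,360.
Production build-up factor (1 − d/p) = 1 − 614/1,150 = 0.4661.
Q* = √(2DS / (H(1 − d/p))) = √(2 × 147,360 × 671 / (2.92 × 0.4661)).
= √(197,757,120 / 1.361) ≈ 12054.277.
Maximum inventory = Q*(1 − d/p) = 12054.277 × 0.4661 ≈ 5618.341.

I_max ≈ 5,618.3 housings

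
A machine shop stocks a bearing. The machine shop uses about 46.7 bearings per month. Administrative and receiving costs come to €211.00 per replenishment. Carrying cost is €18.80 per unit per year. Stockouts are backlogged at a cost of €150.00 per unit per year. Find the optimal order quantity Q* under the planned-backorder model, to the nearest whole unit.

Q* ≈ 119 bearings

Annual demand D = 46.7 × 12 = 560.4.
With planned backorders, Q* = √(2DS/H) · √((H+B)/B).
√(2DS/H) = √(2 × 560.4 × 211 / 18.8) = 112.157.
√((H+B)/B) = √((18.8+150)/150) = 1.0608.
Q* ≈ 118.978.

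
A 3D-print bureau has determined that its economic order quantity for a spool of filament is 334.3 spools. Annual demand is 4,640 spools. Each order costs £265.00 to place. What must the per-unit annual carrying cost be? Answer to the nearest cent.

The basic EOQ model gives Q* = √(2DS/H); rearrange for the unknown.
From Q* = √(2DS/H): H = 2DS / Q*² = 2 × 4,640 × 265 / 334.3² = 22.0050.

H ≈ £22.00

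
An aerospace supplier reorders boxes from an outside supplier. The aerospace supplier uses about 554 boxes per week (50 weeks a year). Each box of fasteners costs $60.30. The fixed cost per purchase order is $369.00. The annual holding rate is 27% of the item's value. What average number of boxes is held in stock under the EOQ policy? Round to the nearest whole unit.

Average inventory ≈ 560 boxes

Annual demand D = 554 × 50 = 27,700.
Holding cost H = 0.27 × $60.30 = $16.2810 per unit per year.
Q* = √(2DS/H) = √(2 × 27,700 × 369 / 16.281) ≈ 1120.54.
Average inventory = Q*/2 ≈ 1120.54 / 2 = 560.270.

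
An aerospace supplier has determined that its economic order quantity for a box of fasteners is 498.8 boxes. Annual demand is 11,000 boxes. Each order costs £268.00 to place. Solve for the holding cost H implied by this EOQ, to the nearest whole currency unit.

H ≈ £24

Invert the EOQ relation Q*² = 2DS/H.
From Q* = √(2DS/H): H = 2DS / Q*² = 2 × 11,000 × 268 / 498.8² = 23.6976.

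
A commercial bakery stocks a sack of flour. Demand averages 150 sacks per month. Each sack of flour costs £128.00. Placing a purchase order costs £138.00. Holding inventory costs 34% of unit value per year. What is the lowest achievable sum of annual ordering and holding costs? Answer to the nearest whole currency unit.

Annual demand D = 150 × 12 = 1,800.
Holding cost H = 0.34 × £128.00 = £43.5200 per unit per year.
The optimal lot size = √(2DS/H) = √(2 × 1,800 × 138 / 43.52) ≈ 106.84.
At Q*, ordering cost (D/Q*)S equals holding cost (Q*/2)H, each = √(DSH/2).
Minimum total = √(2DSH) = √(2 × 1,800 × 138 × 43.52) ≈ 4649.810.

TC* ≈ £4,650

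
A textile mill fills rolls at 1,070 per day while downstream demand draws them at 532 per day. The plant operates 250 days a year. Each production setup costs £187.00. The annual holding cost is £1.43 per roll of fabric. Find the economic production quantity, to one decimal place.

Q* ≈ 8,317.5 rolls

Annual demand D = 532 × 250 = 133,000.
Production build-up factor (1 − d/p) = 1 − 532/1,070 = 0.5028.
Q* = √(2DS / (H(1 − d/p))) = √(2 × 133,000 × 187 / (1.43 × 0.5028)).
= √(49,742,000 / 0.719) ≈ 8317.530.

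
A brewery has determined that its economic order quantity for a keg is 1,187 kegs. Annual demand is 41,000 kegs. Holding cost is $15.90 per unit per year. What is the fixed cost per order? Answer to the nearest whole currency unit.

The basic EOQ model gives Q* = √(2DS/H); rearrange for the unknown.
From Q* = √(2DS/H): S = Q*²H / (2D) = 1,187² × 15.9 / (2 × 41,000) = 273.2025.

S ≈ $273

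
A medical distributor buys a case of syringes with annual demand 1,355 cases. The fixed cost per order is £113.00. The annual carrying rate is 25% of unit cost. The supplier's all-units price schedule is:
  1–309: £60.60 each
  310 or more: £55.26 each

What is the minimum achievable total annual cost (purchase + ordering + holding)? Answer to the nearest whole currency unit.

TC* ≈ £77,513

Holding cost per unit per year at price C is H = 0.25·C.
Evaluate total cost at each tier's feasible EOQ or, if the EOQ is below the tier, at the tier's minimum quantity.
EOQ at £60.60 = 142.2 (feasible in tier 1): TC = 1,355×£60.60 + (1,355/142.2)×113 + (142.2/2)×0.25×£60.60 = £84,266.92.
EOQ at £55.26 = 148.9 < 310, so use break Q=310: TC = 1,355×£55.26 + (1,355/310.0)×113 + (310.0/2)×0.25×£55.26 = £77,512.54.
Lowest total cost among the candidates is at Q = 310.0.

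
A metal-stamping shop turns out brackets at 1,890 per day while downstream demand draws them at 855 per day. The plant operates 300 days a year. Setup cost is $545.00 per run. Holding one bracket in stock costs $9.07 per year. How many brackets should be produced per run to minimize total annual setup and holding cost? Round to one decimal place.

Annual demand D = 855 × 300 = 256,500.
Production build-up factor (1 − d/p) = 1 − 855/1,890 = 0.5476.
Q* = √(2DS / (H(1 − d/p))) = √(2 × 256,500 × 545 / (9.07 × 0.5476)).
= √(279,585,000 / 4.9669) ≈ 7502.638.

Q* ≈ 7,502.6 brackets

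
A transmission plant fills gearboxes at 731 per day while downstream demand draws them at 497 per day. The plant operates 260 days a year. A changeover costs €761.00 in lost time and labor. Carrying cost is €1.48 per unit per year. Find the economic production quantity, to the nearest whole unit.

Q* ≈ 20,375 gearboxes

Annual demand D = 497 × 260 = 129,220.
Production build-up factor (1 − d/p) = 1 − 497/731 = 0.3201.
Q* = √(2DS / (H(1 − d/p))) = √(2 × 129,220 × 761 / (1.48 × 0.3201)).
= √(196,672,840 / 0.4738) ≈ 20374.741.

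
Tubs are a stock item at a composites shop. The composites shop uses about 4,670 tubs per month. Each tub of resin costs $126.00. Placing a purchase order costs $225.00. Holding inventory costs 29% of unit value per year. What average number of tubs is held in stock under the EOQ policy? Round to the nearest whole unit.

Average inventory ≈ 415 tubs

Annual demand D = 4,670 × 12 = 56,040.
Holding cost H = 0.29 × $126.00 = $36.5400 per unit per year.
EOQ = √(2DS/H) = √(2 × 56,040 × 225 / 36.54) ≈ 830.75.
Average inventory = Q*/2 ≈ 830.75 / 2 = 415.376.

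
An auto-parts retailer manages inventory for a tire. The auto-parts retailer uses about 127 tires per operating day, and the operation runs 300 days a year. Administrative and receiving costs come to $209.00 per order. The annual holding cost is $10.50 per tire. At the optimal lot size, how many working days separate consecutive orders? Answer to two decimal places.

T ≈ 9.70 days

Annual demand D = 127 × 300 = 38,100.
Q* = √(2DS/H) = √(2 × 38,100 × 209 / 10.5) ≈ 1231.56.
Cycle time = Q*/D × 300 = 1231.56 / 38,100 × 300 ≈ 9.697 days.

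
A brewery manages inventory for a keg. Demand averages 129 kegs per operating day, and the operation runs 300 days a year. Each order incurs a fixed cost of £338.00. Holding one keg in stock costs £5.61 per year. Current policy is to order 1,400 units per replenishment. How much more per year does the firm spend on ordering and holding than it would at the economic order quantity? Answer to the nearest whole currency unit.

Extra cost ≈ £1,156 per year

Annual demand D = 129 × 300 = 38,700.
EOQ = √(2DS/H) = √(2 × 38,700 × 338 / 5.61) ≈ 2159.47.
Cost at Q* = (D/Q*)S + (Q*/2)H = √(2DSH) ≈ £12,114.63.
Cost at Q = 1,400: (38,700/1,400)×338 + (1,400/2)×5.61 = £9,343.29 + £3,927.00 = £13,270.29.
Excess = £13,270.29 − £12,114.63 = £1,155.65.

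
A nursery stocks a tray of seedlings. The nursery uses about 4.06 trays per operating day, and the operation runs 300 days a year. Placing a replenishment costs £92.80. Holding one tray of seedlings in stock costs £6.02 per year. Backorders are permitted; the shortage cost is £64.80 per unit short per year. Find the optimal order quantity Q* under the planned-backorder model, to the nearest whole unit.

Annual demand D = 4.06 × 300 = 1,218.
With planned backorders, Q* = √(2DS/H) · √((H+B)/B).
√(2DS/H) = √(2 × 1,218 × 92.8 / 6.02) = 193.782.
√((H+B)/B) = √((6.02+64.8)/64.8) = 1.0454.
Q* ≈ 202.584.

Q* ≈ 203 trays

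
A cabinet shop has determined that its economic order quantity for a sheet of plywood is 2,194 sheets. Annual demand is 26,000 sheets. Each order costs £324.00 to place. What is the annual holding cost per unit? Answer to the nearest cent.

Invert the EOQ relation Q*² = 2DS/H.
From Q* = √(2DS/H): H = 2DS / Q*² = 2 × 26,000 × 324 / 2,194² = 3.5001.

H ≈ £3.50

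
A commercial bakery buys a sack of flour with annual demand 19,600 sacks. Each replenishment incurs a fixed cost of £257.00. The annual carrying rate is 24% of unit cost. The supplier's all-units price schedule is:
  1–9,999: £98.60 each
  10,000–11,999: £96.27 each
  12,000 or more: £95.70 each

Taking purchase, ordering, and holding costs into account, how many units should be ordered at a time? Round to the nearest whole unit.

Q* ≈ 652 sacks

Holding cost per unit per year at price C is H = 0.24·C.
For each price level, check whether its EOQ is feasible; otherwise the best quantity at that price is the breakpoint.
EOQ at £98.60 = 652.5 (feasible in tier 1): TC = 19,600×£98.60 + (19,600/652.5)×257 + (652.5/2)×0.24×£98.60 = £1,948,000.23.
EOQ at £96.27 = 660.3 < 10000, so use break Q=10000: TC = 19,600×£96.27 + (19,600/10000.0)×257 + (10000.0/2)×0.24×£96.27 = £2,002,919.72.
EOQ at £95.70 = 662.3 < 12000, so use break Q=12000: TC = 19,600×£95.70 + (19,600/12000.0)×257 + (12000.0/2)×0.24×£95.70 = £2,013,947.77.
Lowest total cost is £1,948,000.23 at Q = 652.5.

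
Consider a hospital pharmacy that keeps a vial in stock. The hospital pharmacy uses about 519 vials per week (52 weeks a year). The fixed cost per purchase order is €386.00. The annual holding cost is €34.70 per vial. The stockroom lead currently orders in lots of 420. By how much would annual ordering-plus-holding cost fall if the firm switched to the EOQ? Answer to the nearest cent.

Annual demand D = 519 × 52 = 26,988.
EOQ = √(2DS/H) = √(2 × 26,988 × 386 / 34.7) ≈ 774.87.
Cost at Q* = (D/Q*)S + (Q*/2)H = √(2DSH) ≈ €26,888.01.
Cost at Q = 420: (26,988/420)×386 + (420/2)×34.7 = €24,803.26 + €7,287.00 = €32,090.26.
Excess = €32,090.26 − €26,888.01 = €5,202.24.

Extra cost ≈ €5,202.24 per year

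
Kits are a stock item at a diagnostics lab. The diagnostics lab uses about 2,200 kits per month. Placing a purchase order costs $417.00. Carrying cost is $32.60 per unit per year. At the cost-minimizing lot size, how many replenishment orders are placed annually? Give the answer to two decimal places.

Annual demand D = 2,200 × 12 = 26,400.
Q* = √(2DS/H) = √(2 × 26,400 × 417 / 32.6) ≈ 821.82.
Orders per year = D / Q* = 26,400 / 821.82 ≈ 32.124.

N ≈ 32.12 orders per year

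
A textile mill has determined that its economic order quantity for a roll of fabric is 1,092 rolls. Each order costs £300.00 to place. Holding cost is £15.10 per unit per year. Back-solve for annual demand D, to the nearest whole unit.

The basic EOQ model gives Q* = √(2DS/H); rearrange for the unknown.
From Q* = √(2DS/H): D = Q*²H / (2S) = 1,092² × 15.1 / (2 × 300) = 30010.344.

D ≈ 30,010 rolls per year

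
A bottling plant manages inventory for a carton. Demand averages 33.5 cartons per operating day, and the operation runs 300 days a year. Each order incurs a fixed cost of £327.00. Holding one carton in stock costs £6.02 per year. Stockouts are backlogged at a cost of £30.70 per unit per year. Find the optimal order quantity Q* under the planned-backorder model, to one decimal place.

Q* ≈ 1,142.8 cartons

Annual demand D = 33.5 × 300 = 10,050.
With planned backorders, Q* = √(2DS/H) · √((H+B)/B).
√(2DS/H) = √(2 × 10,050 × 327 / 6.02) = 1044.897.
√((H+B)/B) = √((6.02+30.7)/30.7) = 1.0937.
Q* ≈ 1142.762.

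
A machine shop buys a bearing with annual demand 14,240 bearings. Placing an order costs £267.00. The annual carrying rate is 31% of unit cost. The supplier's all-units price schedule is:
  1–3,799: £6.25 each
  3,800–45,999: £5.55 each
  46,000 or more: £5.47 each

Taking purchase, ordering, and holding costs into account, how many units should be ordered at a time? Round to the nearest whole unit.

Holding cost per unit per year at price C is H = 0.31·C.
For each price level, check whether its EOQ is feasible; otherwise the best quantity at that price is the breakpoint.
EOQ at £6.25 = 1981.1 (feasible in tier 1): TC = 14,240×£6.25 + (14,240/1981.1)×267 + (1981.1/2)×0.31×£6.25 = £92,838.37.
EOQ at £5.55 = 2102.3 < 3800, so use break Q=3800: TC = 14,240×£5.55 + (14,240/3800.0)×267 + (3800.0/2)×0.31×£5.55 = £83,301.50.
EOQ at £5.47 = 2117.6 < 46000, so use break Q=46000: TC = 14,240×£5.47 + (14,240/46000.0)×267 + (46000.0/2)×0.31×£5.47 = £116,976.55.
Lowest total cost is £83,301.50 at Q = 3800.0.

Q* ≈ 3,800 bearings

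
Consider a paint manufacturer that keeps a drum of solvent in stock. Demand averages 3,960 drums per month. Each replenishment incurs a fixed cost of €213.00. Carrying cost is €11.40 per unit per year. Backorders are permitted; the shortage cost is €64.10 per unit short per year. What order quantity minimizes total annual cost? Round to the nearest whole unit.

Annual demand D = 3,960 × 12 = 47,520.
With planned backorders, Q* = √(2DS/H) · √((H+B)/B).
√(2DS/H) = √(2 × 47,520 × 213 / 11.4) = 1332.572.
√((H+B)/B) = √((11.4+64.1)/64.1) = 1.0853.
Q* ≈ 1446.222.

Q* ≈ 1,446 drums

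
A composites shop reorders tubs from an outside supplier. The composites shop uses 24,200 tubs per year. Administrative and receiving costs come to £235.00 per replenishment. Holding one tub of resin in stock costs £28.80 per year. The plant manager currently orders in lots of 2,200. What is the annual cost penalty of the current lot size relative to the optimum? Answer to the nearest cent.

Extra cost ≈ £16,166.07 per year

EOQ = √(2DS/H) = √(2 × 24,200 × 235 / 28.8) ≈ 628.44.
Cost at Q* = (D/Q*)S + (Q*/2)H = √(2DSH) ≈ £18,098.93.
Cost at Q = 2,200: (24,200/2,200)×235 + (2,200/2)×28.8 = £2,585.00 + £31,680.00 = £34,265.00.
Excess = £34,265.00 − £18,098.93 = £16,166.07.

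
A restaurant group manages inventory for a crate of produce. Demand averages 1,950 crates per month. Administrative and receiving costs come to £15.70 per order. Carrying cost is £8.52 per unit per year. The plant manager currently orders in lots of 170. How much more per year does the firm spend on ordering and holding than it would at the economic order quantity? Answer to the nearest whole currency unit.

Annual demand D = 1,950 × 12 = 23,400.
EOQ = √(2DS/H) = √(2 × 23,400 × 15.7 / 8.52) ≈ 293.67.
Cost at Q* = (D/Q*)S + (Q*/2)H = √(2DSH) ≈ £2,502.03.
Cost at Q = 170: (23,400/170)×15.7 + (170/2)×8.52 = £2,161.06 + £724.20 = £2,885.26.
Excess = £2,885.26 − £2,502.03 = £383.23.

Extra cost ≈ £383 per year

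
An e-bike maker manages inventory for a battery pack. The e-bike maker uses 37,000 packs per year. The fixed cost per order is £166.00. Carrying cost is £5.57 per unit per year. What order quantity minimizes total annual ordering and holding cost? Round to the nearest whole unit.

EOQ = √(2DS / H) = √(2 × 37,000 × 166 / 5.57).
= √(12,284,000 / 5.57) = √2,205,385.9964 ≈ 1485.054.

Q* ≈ 1,485 packs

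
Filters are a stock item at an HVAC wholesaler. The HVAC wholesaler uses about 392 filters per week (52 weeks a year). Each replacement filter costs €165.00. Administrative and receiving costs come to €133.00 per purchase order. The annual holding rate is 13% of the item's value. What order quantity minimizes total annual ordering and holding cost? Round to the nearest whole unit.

Annual demand D = 392 × 52 = 20,384.
Holding cost H = 0.13 × €165.00 = €21.4500 per unit per year.
EOQ = √(2DS / H) = √(2 × 20,384 × 133 / 21.45).
= √(5,422,144 / 21.45) = √252,780.6061 ≈ 502.773.

Q* ≈ 503 filters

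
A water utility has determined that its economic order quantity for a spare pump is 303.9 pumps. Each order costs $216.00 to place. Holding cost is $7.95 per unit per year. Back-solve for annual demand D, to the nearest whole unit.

D ≈ 1,700 pumps per year

Squaring Q* = √(2DS/H) gives Q*² = 2DS/H.
From Q* = √(2DS/H): D = Q*²H / (2S) = 303.9² × 7.95 / (2 × 216) = 1699.592.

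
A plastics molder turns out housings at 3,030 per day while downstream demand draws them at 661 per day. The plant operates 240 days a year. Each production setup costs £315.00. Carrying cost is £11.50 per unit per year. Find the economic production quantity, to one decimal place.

Annual demand D = 661 × 240 = 158,640.
Production build-up factor (1 − d/p) = 1 − 661/3,030 = 0.7818.
Q* = √(2DS / (H(1 − d/p))) = √(2 × 158,640 × 315 / (11.5 × 0.7818)).
= √(99,943,200 / 8.9913) ≈ 3334.007.

Q* ≈ 3,334.0 housings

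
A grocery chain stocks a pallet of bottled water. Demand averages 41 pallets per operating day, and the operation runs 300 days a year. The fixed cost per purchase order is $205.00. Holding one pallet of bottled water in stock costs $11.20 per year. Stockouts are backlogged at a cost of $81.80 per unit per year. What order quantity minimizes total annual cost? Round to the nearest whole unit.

Annual demand D = 41 × 300 = 12,300.
With planned backorders, Q* = √(2DS/H) · √((H+B)/B).
√(2DS/H) = √(2 × 12,300 × 205 / 11.2) = 671.020.
√((H+B)/B) = √((11.2+81.8)/81.8) = 1.0663.
Q* ≈ 715.485.

Q* ≈ 715 pallets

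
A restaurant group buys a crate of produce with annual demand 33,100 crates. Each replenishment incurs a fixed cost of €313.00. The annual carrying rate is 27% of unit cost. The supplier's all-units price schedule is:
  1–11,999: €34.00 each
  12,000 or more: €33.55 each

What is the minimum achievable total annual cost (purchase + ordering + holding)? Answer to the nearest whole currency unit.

TC* ≈ €1,139,192

Holding cost per unit per year at price C is H = 0.27·C.
For each price level, check whether its EOQ is feasible; otherwise the best quantity at that price is the breakpoint.
EOQ at €34.00 = 1502.4 (feasible in tier 1): TC = 33,100×€34.00 + (33,100/1502.4)×313 + (1502.4/2)×0.27×€34.00 = €1,139,191.85.
EOQ at €33.55 = 1512.4 < 12000, so use break Q=12000: TC = 33,100×€33.55 + (33,100/12000.0)×313 + (12000.0/2)×0.27×€33.55 = €1,165,719.36.
Lowest total cost among the candidates is at Q = 1502.4.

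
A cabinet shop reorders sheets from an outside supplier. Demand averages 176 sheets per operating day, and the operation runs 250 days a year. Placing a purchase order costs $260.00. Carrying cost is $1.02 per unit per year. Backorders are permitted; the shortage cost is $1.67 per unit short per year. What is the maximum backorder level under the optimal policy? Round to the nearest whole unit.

Annual demand D = 176 × 250 = 44,000.
With planned backorders, Q* = √(2DS/H) · √((H+B)/B).
√(2DS/H) = √(2 × 44,000 × 260 / 1.02) = 4736.177.
√((H+B)/B) = √((1.02+1.67)/1.67) = 1.2692.
Q* ≈ 6010.988.
S* = Q* · H/(H+B) = 6010.988 × 1.02/2.69 ≈ 2279.259.

S* ≈ 2,279 sheets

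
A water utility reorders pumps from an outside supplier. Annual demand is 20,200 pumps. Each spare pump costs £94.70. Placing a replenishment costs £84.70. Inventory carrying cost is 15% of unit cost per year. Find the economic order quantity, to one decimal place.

Q* ≈ 490.8 pumps

Holding cost H = 0.15 × £94.70 = £14.2050 per unit per year.
EOQ = √(2DS / H) = √(2 × 20,200 × 84.7 / 14.205).
= √(3,421,880 / 14.205) = √240,892.6434 ≈ 490.808.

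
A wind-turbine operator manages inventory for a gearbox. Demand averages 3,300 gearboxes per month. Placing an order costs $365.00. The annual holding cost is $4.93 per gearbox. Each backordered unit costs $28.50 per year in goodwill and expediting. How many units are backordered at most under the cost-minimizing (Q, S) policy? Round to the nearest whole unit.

S* ≈ 387 gearboxes

Annual demand D = 3,300 × 12 = 39,600.
With planned backorders, Q* = √(2DS/H) · √((H+B)/B).
√(2DS/H) = √(2 × 39,600 × 365 / 4.93) = 2421.506.
√((H+B)/B) = √((4.93+28.5)/28.5) = 1.0830.
Q* ≈ 2622.596.
S* = Q* · H/(H+B) = 2622.596 × 4.93/33.43 ≈ 386.760.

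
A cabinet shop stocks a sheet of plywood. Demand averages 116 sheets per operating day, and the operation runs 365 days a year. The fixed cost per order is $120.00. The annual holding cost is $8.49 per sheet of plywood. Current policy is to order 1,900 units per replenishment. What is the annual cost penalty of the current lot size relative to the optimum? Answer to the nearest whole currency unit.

Extra cost ≈ $1,451 per year

Annual demand D = 116 × 365 = 42,340.
EOQ = √(2DS/H) = √(2 × 42,340 × 120 / 8.49) ≈ 1094.02.
Cost at Q* = (D/Q*)S + (Q*/2)H = √(2DSH) ≈ $9,288.27.
Cost at Q = 1,900: (42,340/1,900)×120 + (1,900/2)×8.49 = $2,674.11 + $8,065.50 = $10,739.61.
Excess = $10,739.61 − $9,288.27 = $1,451.33.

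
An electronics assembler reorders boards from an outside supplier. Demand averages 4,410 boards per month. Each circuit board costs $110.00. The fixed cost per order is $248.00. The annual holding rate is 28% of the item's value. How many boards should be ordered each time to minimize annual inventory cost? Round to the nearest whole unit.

Q* ≈ 923 boards

Annual demand D = 4,410 × 12 = 52,920.
Holding cost H = 0.28 × $110.00 = $30.8000 per unit per year.
EOQ = √(2DS / H) = √(2 × 52,920 × 248 / 30.8).
= √(26,248,320 / 30.8) = √852,218.1818 ≈ 923.157.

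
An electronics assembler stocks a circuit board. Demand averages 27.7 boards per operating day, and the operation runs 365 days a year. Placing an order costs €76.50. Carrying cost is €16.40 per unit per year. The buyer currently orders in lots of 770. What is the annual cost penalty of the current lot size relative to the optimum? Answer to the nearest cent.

Annual demand D = 27.7 × 365 = 10,110.5.
EOQ = √(2DS/H) = √(2 × 10,110.5 × 76.5 / 16.4) ≈ 307.12.
Cost at Q* = (D/Q*)S + (Q*/2)H = √(2DSH) ≈ €5,036.79.
Cost at Q = 770: (10,110.5/770)×76.5 + (770/2)×16.4 = €1,004.48 + €6,314.00 = €7,318.48.
Excess = €7,318.48 − €5,036.79 = €2,281.69.

Extra cost ≈ €2,281.69 per year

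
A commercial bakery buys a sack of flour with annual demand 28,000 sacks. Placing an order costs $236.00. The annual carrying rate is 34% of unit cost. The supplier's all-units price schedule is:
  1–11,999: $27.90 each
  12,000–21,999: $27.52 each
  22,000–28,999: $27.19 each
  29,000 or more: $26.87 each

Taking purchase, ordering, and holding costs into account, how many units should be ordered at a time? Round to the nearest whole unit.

Q* ≈ 1,180 sacks

Holding cost per unit per year at price C is H = 0.34·C.
For each price level, check whether its EOQ is feasible; otherwise the best quantity at that price is the breakpoint.
EOQ at $27.90 = 1180.3 (feasible in tier 1): TC = 28,000×$27.90 + (28,000/1180.3)×236 + (1180.3/2)×0.34×$27.90 = $792,396.74.
EOQ at $27.52 = 1188.5 < 12000, so use break Q=12000: TC = 28,000×$27.52 + (28,000/12000.0)×236 + (12000.0/2)×0.34×$27.52 = $827,251.47.
EOQ at $27.19 = 1195.7 < 22000, so use break Q=22000: TC = 28,000×$27.19 + (28,000/22000.0)×236 + (22000.0/2)×0.34×$27.19 = $863,310.96.
EOQ at $26.87 = 1202.8 < 29000, so use break Q=29000: TC = 28,000×$26.87 + (28,000/29000.0)×236 + (29000.0/2)×0.34×$26.87 = $885,056.96.
Lowest total cost is $792,396.74 at Q = 1180.3.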